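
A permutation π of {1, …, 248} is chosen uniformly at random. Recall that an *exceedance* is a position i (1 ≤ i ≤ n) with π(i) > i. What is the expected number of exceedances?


Write X = Σ_{i=1}^{248} X_i, where X_i = 1_{π(i) > i}.
For each fixed i, π(i) is uniform over {1, …, 248} (marginal of a uniform permutation), so P[π(i) > i] = (n − i)/n. Summing: Σ_{i=1}^{248} (n − i)/n = (0 + 1 + … + 247)/248 = 248(248 − 1)/(2·248) = (248 − 1)/2.
Hence E[X] = Σ_{i=1}^{248} (248 − i)/248 = 247/2 ≈ 123.5000.

E[X] = 247/2 = 123.5000.


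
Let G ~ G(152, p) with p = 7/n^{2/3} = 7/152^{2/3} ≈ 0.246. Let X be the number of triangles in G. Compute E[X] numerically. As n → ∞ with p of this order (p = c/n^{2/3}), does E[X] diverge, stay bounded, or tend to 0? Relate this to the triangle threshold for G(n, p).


Number of potential triangles: C(152, 3) = 573800.
Each occurs with probability p³ ≈ (0.246)³ ≈ 1.48459e-02.
By linearity: E[X] = C(152, 3)·p³ ≈ 573800 · 1.48459e-02 ≈ 8518.586.
Since α = 2/3 < 1, p = c/n^{2/3} ≫ 1/n is above the triangle threshold p ~ 1/n. Asymptotically E[X] ~ (c³/6)·n^{3(1−α)} = (7³/6)·n^{1} → ∞; triangles are abundant w.h.p.

E[X] ≈ 8518.586; in regime p = Θ(1/n^{2/3}) E[X] diverges (above the triangle threshold p ~ 1/n).


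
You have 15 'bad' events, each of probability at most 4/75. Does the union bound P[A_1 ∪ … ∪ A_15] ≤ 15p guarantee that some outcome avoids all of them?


Union bound: P[∪_{i=1}^{15} A_i] ≤ Σ_i P[A_i] ≤ 15·p = 15·(4/75) = 4/5.
Numerically: 4/5 ≈ 0.8000.
Is 4/5 < 1? YES.
Since P[∪ A_i] ≤ 4/5 < 1, the complement has P[∩ A_i^c] ≥ 1 − 4/5 = 1/5 > 0, so some outcome avoids every A_i.

15·p = 4/5 ≈ 0.8000; existence CERTIFIED by the union bound.


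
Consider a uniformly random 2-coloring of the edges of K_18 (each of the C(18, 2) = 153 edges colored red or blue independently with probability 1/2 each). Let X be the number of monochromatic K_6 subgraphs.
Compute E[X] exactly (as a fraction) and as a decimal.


Let X = Σ_S X_S over the C(18, 6) = 18564 subsets S of size 6, where X_S = 1 if the K_6 on S is monochromatic.
For a fixed S, the K_6 on S has C(6, 2) = 15 edges. P[all 15 edges red] = (1/2)^15, and likewise for blue, so P[monochromatic] = 2·(1/2)^15 = 2^{1 − 15} = 1/16384.
By linearity: E[X] = C(18, 6) · 2^{1 − 15} = 18564 · 1/16384 = 4641/4096.
Numerically: E[X] ≈ 1.13306.

E[X] = C(18,6)·2^(1−C(6,2)) = 4641/4096 ≈ 1.13306.


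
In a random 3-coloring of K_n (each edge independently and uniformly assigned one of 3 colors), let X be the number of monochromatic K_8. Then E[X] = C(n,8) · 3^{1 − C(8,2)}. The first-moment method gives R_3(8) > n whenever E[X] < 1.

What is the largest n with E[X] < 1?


We need C(n, 8) · 3^{1 − 28} < 1, i.e. C(n, 8) < 3^{28 − 1} = 7625597484987.
Check values of n near the boundary:
  n = 151: C(151, 8) = 5551321138650; 5551321138650 < 7625597484987? YES
  n = 152: C(152, 8) = 5859727868575; 5859727868575 < 7625597484987? YES
  n = 153: C(153, 8) = 6183023199255; 6183023199255 < 7625597484987? YES
  n = 154: C(154, 8) = 6521818990995; 6521818990995 < 7625597484987? YES
  n = 155: C(155, 8) = 6876747915675; 6876747915675 < 7625597484987? YES
  n = 156: C(156, 8) = 7248464019225; 7248464019225 < 7625597484987? YES
  n = 157: C(157, 8) = 7637643295425; 7637643295425 < 7625597484987? NO
The largest n with C(n, 8) < 7625597484987 is n = 156 (where E[X] = 805384891025/847288609443 ≈ 0.951). Hence R_3(8) > 156, i.e. R_3(8) ≥ 157.

Largest n = 156; hence R_3(8) > 156.


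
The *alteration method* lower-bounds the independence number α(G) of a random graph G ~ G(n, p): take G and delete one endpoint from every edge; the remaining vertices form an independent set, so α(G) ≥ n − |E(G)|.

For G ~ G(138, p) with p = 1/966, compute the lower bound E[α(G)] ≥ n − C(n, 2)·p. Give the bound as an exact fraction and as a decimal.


E[|E(G)|] = C(138, 2)·p = 9453 · (1/966) = 137/14.
E[α(G)] ≥ n − E[|E(G)|] = 138 − 137/14 = 1795/14.
Numerically: ≈ 128.21429.
(This is only a lower bound; the true E[α(G)] may be larger.)

E[α(G)] ≥ 1795/14 ≈ 128.21429.


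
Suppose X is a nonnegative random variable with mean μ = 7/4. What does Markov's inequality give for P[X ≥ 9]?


μ = E[X] = 7/4, a = 9.
Markov: P[X ≥ 9] ≤ μ/a = (7/4)/9 = 7/36.
Numerically: ≈ 0.194.
(Since a = 9 > μ = 1.750, the bound 7/36 is < 1 and informative.)

P[X ≥ 9] ≤ 7/36 ≈ 0.194.


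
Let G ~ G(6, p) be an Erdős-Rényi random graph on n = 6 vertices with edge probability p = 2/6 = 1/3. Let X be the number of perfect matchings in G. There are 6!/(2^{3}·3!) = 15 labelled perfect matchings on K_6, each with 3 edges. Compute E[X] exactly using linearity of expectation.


K_6 has 6!/(2^{3}·3!) = 15 labelled perfect matchings.
For each such perfect matching H, let X_H = 1 if all 3 edges of H are present in G. Then P[X_H = 1] = p^{3} = (1/3)^{3} = 1/27.
By linearity: E[X] = Σ_H E[X_H] = 15 · p^{3} = 15 · 1/27 = 5/9.
Numerically: E[X] ≈ 0.5556.

E[X] = 15 · (1/3)^{3} = 5/9 ≈ 0.5556.


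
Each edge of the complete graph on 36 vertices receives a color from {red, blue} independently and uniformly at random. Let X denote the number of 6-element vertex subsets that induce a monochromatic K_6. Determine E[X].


Let X = Σ_S X_S over the C(36, 6) = 1947792 subsets S of size 6, where X_S = 1 if the K_6 on S is monochromatic.
For a fixed S, the K_6 on S has C(6, 2) = 15 edges. P[all 15 edges red] = (1/2)^15, and likewise for blue, so P[monochromatic] = 2·(1/2)^15 = 2^{1 − 15} = 1/16384.
By linearity: E[X] = C(36, 6) · 2^{1 − 15} = 1947792 · 1/16384 = 121737/1024.
Numerically: E[X] ≈ 118.884.

E[X] = C(36,6)·2^(1−C(6,2)) = 121737/1024 ≈ 118.884.


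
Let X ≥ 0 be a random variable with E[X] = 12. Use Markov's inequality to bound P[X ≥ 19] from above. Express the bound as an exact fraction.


μ = E[X] = 12, a = 19.
Markov: P[X ≥ 19] ≤ μ/a = (12)/19 = 12/19.
Numerically: ≈ 0.631579.
(Since a = 19 > μ = 12.000000, the bound 12/19 is < 1 and informative.)

P[X ≥ 19] ≤ 12/19 ≈ 0.631579.


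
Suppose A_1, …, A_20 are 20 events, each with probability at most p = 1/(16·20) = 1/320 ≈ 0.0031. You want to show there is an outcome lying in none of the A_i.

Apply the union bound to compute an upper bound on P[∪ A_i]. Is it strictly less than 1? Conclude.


Union bound: P[∪_{i=1}^{20} A_i] ≤ Σ_i P[A_i] ≤ 20·p = 20·(1/320) = 1/16.
Numerically: 1/16 ≈ 0.0625.
Is 1/16 < 1? YES.
Since P[∪ A_i] ≤ 1/16 < 1, the complement has P[∩ A_i^c] ≥ 1 − 1/16 = 15/16 > 0, so some outcome avoids every A_i.

20·p = 1/16 ≈ 0.0625; existence CERTIFIED by the union bound.


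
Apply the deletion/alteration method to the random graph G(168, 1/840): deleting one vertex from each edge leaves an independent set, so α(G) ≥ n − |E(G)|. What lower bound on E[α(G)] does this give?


E[|E(G)|] = C(168, 2)·p = 14028 · (1/840) = 167/10.
E[α(G)] ≥ n − E[|E(G)|] = 168 − 167/10 = 1513/10.
Numerically: ≈ 151.30000.
(This is only a lower bound; the true E[α(G)] may be larger.)

E[α(G)] ≥ 1513/10 ≈ 151.30000.


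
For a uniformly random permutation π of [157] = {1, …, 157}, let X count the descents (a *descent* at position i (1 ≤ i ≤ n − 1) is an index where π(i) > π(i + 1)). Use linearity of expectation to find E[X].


Write X = Σ X_I over i = 1, …, 156, with X_I the indicator of one descent.
There are 156 indicators.
For each fixed i, the pair (π(i), π(i+1)) is a uniformly random ordered pair of distinct values from {1, …, 157}; by symmetry P[π(i) > π(i+1)] = 1/2.
By linearity: E[X] = 156 · (1/2) = (157 − 1) · (1/2) = 78 ≈ 78.00000.

E[X] = 78 = 78.00000.


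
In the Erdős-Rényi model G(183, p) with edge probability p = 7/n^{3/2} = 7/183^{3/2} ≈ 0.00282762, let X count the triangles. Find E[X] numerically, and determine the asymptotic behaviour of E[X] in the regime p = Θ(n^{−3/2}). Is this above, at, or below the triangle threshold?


Number of potential triangles: C(183, 3) = 1004731.
Each occurs with probability p³ ≈ (0.00282762)³ ≈ 2.26081078e-08.
By linearity: E[X] = C(183, 3)·p³ ≈ 1004731 · 2.26081078e-08 ≈ 0.022715.
Since α = 3/2 > 1, p = c/n^{3/2} = o(1/n) is below the triangle threshold p ~ 1/n. Asymptotically E[X] ~ (c³/6)·n^{3(1−α)} = (7³/6)·n^{-1.5} → 0, so by Markov's inequality G has no triangles w.h.p.

E[X] ≈ 0.022715; in regime p = Θ(1/n^{3/2}) E[X] tends to 0 (below the triangle threshold p ~ 1/n).


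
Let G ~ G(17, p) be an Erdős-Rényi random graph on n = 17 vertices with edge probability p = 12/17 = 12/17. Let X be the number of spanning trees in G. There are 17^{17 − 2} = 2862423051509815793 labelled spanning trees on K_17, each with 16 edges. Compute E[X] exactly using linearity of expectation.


K_17 has 17^{17 − 2} = 2862423051509815793 labelled spanning trees.
For each such spanning tree H, let X_H = 1 if all 16 edges of H are present in G. Then P[X_H = 1] = p^{16} = (12/17)^{16} = 184884258895036416/48661191875666868481.
By linearity: E[X] = Σ_H E[X_H] = 2862423051509815793 · p^{16} = 2862423051509815793 · 184884258895036416/48661191875666868481 = 184884258895036416/17.
Numerically: E[X] ≈ 1.088e+16.

E[X] = 2862423051509815793 · (12/17)^{16} = 184884258895036416/17 ≈ 1.088e+16.


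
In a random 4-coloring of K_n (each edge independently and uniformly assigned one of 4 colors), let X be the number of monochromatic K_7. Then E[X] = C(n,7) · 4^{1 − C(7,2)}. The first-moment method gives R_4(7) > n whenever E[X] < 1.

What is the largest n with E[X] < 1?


We need C(n, 7) · 4^{1 − 21} < 1, i.e. C(n, 7) < 4^{21 − 1} = 1099511627776.
Check values of n near the boundary:
  n = 177: C(177, 7) = 957664425960; 957664425960 < 1099511627776? YES
  n = 178: C(178, 7) = 996867063280; 996867063280 < 1099511627776? YES
  n = 179: C(179, 7) = 1037437234460; 1037437234460 < 1099511627776? YES
  n = 180: C(180, 7) = 1079414463600; 1079414463600 < 1099511627776? YES
  n = 181: C(181, 7) = 1122839183400; 1122839183400 < 1099511627776? NO
The largest n with C(n, 7) < 1099511627776 is n = 180 (where E[X] = 67463403975/68719476736 ≈ 0.981722). Hence R_4(7) > 180, i.e. R_4(7) ≥ 181.

Largest n = 180; hence R_4(7) > 180.


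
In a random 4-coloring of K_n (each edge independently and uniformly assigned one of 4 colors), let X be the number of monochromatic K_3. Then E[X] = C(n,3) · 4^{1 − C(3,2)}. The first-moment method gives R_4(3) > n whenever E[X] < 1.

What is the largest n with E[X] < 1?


We need C(n, 3) · 4^{1 − 3} < 1, i.e. C(n, 3) < 4^{3 − 1} = 16.
Check values of n near the boundary:
  n = 3: C(3, 3) = 1; 1 < 16? YES
  n = 4: C(4, 3) = 4; 4 < 16? YES
  n = 5: C(5, 3) = 10; 10 < 16? YES
  n = 6: C(6, 3) = 20; 20 < 16? NO
The largest n with C(n, 3) < 16 is n = 5 (where E[X] = 5/8 ≈ 0.6250). Hence R_4(3) > 5, i.e. R_4(3) ≥ 6.

Largest n = 5; hence R_4(3) > 5.


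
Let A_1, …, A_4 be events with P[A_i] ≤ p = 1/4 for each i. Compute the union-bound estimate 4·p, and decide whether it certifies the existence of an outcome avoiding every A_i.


Union bound: P[∪_{i=1}^{4} A_i] ≤ Σ_i P[A_i] ≤ 4·p = 4·(1/4) = 1.
Numerically: 1 ≈ 1.0000.
Is 1 < 1? NO.
Since the bound 1 is ≥ 1, the union bound is uninformative here; it does NOT by itself certify existence.

4·p = 1 ≈ 1.0000; existence NOT certified by the union bound.


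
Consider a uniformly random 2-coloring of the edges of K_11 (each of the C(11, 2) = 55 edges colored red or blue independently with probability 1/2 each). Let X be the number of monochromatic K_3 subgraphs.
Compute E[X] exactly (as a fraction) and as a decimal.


Let X = Σ_S X_S over the C(11, 3) = 165 subsets S of size 3, where X_S = 1 if the K_3 on S is monochromatic.
For a fixed S, the K_3 on S has C(3, 2) = 3 edges. P[all 3 edges red] = (1/2)^3, and likewise for blue, so P[monochromatic] = 2·(1/2)^3 = 2^{1 − 3} = 1/4.
Summing: E[X] = C(11, 3) · 2^{1 − 3} = 165 · 1/4 = 165/4.
Numerically: E[X] ≈ 41.2500.

E[X] = C(11,3)·2^(1−C(3,2)) = 165/4 ≈ 41.2500.


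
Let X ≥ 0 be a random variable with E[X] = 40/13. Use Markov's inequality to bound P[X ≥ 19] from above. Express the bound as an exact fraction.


μ = E[X] = 40/13, a = 19.
Markov: P[X ≥ 19] ≤ μ/a = (40/13)/19 = 40/247.
Numerically: ≈ 0.1619.
(Since a = 19 > μ = 3.0769, the bound 40/247 is < 1 and informative.)

P[X ≥ 19] ≤ 40/247 ≈ 0.1619.


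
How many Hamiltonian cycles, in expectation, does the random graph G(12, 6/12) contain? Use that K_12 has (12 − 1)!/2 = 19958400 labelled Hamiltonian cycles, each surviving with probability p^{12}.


K_12 has (12 − 1)!/2 = 19958400 labelled Hamiltonian cycles.
For each such Hamiltonian cycle H, let X_H = 1 if all 12 edges of H are present in G. Then P[X_H = 1] = p^{12} = (1/2)^{12} = 1/4096.
By linearity: E[X] = Σ_H E[X_H] = 19958400 · p^{12} = 19958400 · 1/4096 = 155925/32.
Numerically: E[X] ≈ 4872.66.

E[X] = 19958400 · (1/2)^{12} = 155925/32 ≈ 4872.66.


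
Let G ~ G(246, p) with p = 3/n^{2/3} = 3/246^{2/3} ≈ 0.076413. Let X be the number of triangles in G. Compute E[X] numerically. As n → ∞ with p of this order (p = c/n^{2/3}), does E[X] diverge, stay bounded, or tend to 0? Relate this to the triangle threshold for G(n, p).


Number of potential triangles: C(246, 3) = 2450980.
Each occurs with probability p³ ≈ (0.076413)³ ≈ 4.4616300e-04.
By linearity: E[X] = C(246, 3)·p³ ≈ 2450980 · 4.4616300e-04 ≈ 1093.53659.
Since α = 2/3 < 1, p = c/n^{2/3} ≫ 1/n is above the triangle threshold p ~ 1/n. Asymptotically E[X] ~ (c³/6)·n^{3(1−α)} = (3³/6)·n^{1} → ∞; triangles are abundant w.h.p.

E[X] ≈ 1093.53659; in regime p = Θ(1/n^{2/3}) E[X] diverges (above the triangle threshold p ~ 1/n).


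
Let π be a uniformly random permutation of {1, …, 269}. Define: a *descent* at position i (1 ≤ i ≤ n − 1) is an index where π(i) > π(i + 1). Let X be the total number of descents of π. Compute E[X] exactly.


Write X = Σ X_I over i = 1, …, 268, with X_I the indicator of one descent.
There are 268 indicators.
For each fixed i, the pair (π(i), π(i+1)) is a uniformly random ordered pair of distinct values from {1, …, 269}; by symmetry P[π(i) > π(i+1)] = 1/2.
By linearity: E[X] = 268 · (1/2) = (269 − 1) · (1/2) = 134 ≈ 134.000000.

E[X] = 134 = 134.000000.


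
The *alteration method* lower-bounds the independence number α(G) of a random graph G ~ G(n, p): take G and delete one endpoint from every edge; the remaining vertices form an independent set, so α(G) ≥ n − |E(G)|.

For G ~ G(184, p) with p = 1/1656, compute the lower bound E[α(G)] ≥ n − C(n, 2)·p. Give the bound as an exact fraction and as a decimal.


E[|E(G)|] = C(184, 2)·p = 16836 · (1/1656) = 61/6.
E[α(G)] ≥ n − E[|E(G)|] = 184 − 61/6 = 1043/6.
Numerically: ≈ 173.833333.
(This is only a lower bound; the true E[α(G)] may be larger.)

E[α(G)] ≥ 1043/6 ≈ 173.833333.


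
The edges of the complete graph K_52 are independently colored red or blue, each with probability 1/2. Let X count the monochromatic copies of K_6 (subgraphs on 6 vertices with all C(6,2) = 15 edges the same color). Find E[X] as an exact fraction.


Let X = Σ_S X_S over the C(52, 6) = 20358520 subsets S of size 6, where X_S = 1 if the K_6 on S is monochromatic.
For a fixed S, the K_6 on S has C(6, 2) = 15 edges. P[all 15 edges red] = (1/2)^15, and likewise for blue, so P[monochromatic] = 2·(1/2)^15 = 2^{1 − 15} = 1/16384.
By linearity: E[X] = C(52, 6) · 2^{1 − 15} = 20358520 · 1/16384 = 2544815/2048.
Numerically: E[X] ≈ 1242.585449.

E[X] = C(52,6)·2^(1−C(6,2)) = 2544815/2048 ≈ 1242.585449.


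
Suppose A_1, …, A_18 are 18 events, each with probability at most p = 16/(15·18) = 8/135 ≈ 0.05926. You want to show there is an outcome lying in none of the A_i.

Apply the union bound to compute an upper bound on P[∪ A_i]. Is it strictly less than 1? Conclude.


Union bound: P[∪_{i=1}^{18} A_i] ≤ Σ_i P[A_i] ≤ 18·p = 18·(8/135) = 16/15.
Numerically: 16/15 ≈ 1.06667.
Is 16/15 < 1? NO.
Since the bound 16/15 is ≥ 1, the union bound is uninformative here; it does NOT by itself certify existence.

18·p = 16/15 ≈ 1.06667; existence NOT certified by the union bound.


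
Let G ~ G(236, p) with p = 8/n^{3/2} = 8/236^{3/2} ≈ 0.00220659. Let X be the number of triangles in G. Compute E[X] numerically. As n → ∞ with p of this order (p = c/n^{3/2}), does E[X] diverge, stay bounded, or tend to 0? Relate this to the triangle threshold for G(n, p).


Number of potential triangles: C(236, 3) = 2162940.
Each occurs with probability p³ ≈ (0.00220659)³ ≈ 1.07439987e-08.
By linearity: E[X] = C(236, 3)·p³ ≈ 2162940 · 1.07439987e-08 ≈ 0.023239.
Since α = 3/2 > 1, p = c/n^{3/2} = o(1/n) is below the triangle threshold p ~ 1/n. Asymptotically E[X] ~ (c³/6)·n^{3(1−α)} = (8³/6)·n^{-1.5} → 0, so by Markov's inequality G has no triangles w.h.p.

E[X] ≈ 0.023239; in regime p = Θ(1/n^{3/2}) E[X] tends to 0 (below the triangle threshold p ~ 1/n).


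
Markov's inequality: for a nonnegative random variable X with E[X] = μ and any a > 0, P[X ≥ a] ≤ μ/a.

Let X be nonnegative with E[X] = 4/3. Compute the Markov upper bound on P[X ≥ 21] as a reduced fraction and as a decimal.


μ = E[X] = 4/3, a = 21.
Markov: P[X ≥ 21] ≤ μ/a = (4/3)/21 = 4/63.
Numerically: ≈ 0.063492.
(Since a = 21 > μ = 1.333333, the bound 4/63 is < 1 and informative.)

P[X ≥ 21] ≤ 4/63 ≈ 0.063492.


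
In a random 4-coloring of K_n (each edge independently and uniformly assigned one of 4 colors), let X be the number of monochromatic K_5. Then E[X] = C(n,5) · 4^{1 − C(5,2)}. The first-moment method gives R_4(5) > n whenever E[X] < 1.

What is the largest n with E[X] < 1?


We need C(n, 5) · 4^{1 − 10} < 1, i.e. C(n, 5) < 4^{10 − 1} = 262144.
Check values of n near the boundary:
  n = 30: C(30, 5) = 142506; 142506 < 262144? YES
  n = 31: C(31, 5) = 169911; 169911 < 262144? YES
  n = 32: C(32, 5) = 201376; 201376 < 262144? YES
  n = 33: C(33, 5) = 237336; 237336 < 262144? YES
  n = 34: C(34, 5) = 278256; 278256 < 262144? NO
  n = 35: C(35, 5) = 324632; 324632 < 262144? NO
  n = 36: C(36, 5) = 376992; 376992 < 262144? NO
The largest n with C(n, 5) < 262144 is n = 33 (where E[X] = 29667/32768 ≈ 0.9054). Hence R_4(5) > 33, i.e. R_4(5) ≥ 34.

Largest n = 33; hence R_4(5) > 33.


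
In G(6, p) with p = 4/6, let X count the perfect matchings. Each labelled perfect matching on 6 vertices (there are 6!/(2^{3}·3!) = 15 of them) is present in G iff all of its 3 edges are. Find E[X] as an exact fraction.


K_6 has 6!/(2^{3}·3!) = 15 labelled perfect matchings.
For each such perfect matching H, let X_H = 1 if all 3 edges of H are present in G. Then P[X_H = 1] = p^{3} = (2/3)^{3} = 8/27.
By linearity of expectation: E[X] = Σ_H E[X_H] = 15 · p^{3} = 15 · 8/27 = 40/9.
Numerically: E[X] ≈ 4.44.

E[X] = 15 · (2/3)^{3} = 40/9 ≈ 4.44.


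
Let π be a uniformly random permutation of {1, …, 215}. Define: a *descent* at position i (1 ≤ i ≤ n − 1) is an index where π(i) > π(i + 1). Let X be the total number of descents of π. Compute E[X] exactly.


Write X = Σ X_I over i = 1, …, 214, with X_I the indicator of one descent.
There are 214 indicators.
For each fixed i, the pair (π(i), π(i+1)) is a uniformly random ordered pair of distinct values from {1, …, 215}; by symmetry P[π(i) > π(i+1)] = 1/2.
By linearity: E[X] = 214 · (1/2) = (215 − 1) · (1/2) = 107 ≈ 107.0000.

E[X] = 107 = 107.0000.


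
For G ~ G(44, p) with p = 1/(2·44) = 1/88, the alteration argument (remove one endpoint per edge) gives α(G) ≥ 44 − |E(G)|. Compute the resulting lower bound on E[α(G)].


E[|E(G)|] = C(44, 2)·p = 946 · (1/88) = 43/4.
E[α(G)] ≥ n − E[|E(G)|] = 44 − 43/4 = 133/4.
Numerically: ≈ 33.250.
(This is only a lower bound; the true E[α(G)] may be larger.)

E[α(G)] ≥ 133/4 ≈ 33.250.


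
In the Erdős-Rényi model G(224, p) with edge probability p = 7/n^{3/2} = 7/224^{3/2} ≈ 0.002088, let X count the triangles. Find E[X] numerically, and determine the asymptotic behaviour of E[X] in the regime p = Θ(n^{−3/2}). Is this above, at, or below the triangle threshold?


Number of potential triangles: C(224, 3) = 1848224.
Each occurs with probability p³ ≈ (0.002088)³ ≈ 9.1028636e-09.
By linearity: E[X] = C(224, 3)·p³ ≈ 1848224 · 9.1028636e-09 ≈ 0.01682.
Since α = 3/2 > 1, p = c/n^{3/2} = o(1/n) is below the triangle threshold p ~ 1/n. Asymptotically E[X] ~ (c³/6)·n^{3(1−α)} = (7³/6)·n^{-1.5} → 0, so by Markov's inequality G has no triangles w.h.p.

E[X] ≈ 0.01682; in regime p = Θ(1/n^{3/2}) E[X] tends to 0 (below the triangle threshold p ~ 1/n).


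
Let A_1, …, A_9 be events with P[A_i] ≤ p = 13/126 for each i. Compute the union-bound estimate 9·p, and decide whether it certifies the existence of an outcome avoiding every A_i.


Union bound: P[∪_{i=1}^{9} A_i] ≤ Σ_i P[A_i] ≤ 9·p = 9·(13/126) = 13/14.
Numerically: 13/14 ≈ 0.92857.
Is 13/14 < 1? YES.
Since P[∪ A_i] ≤ 13/14 < 1, the complement has P[∩ A_i^c] ≥ 1 − 13/14 = 1/14 > 0, so some outcome avoids every A_i.

9·p = 13/14 ≈ 0.92857; existence CERTIFIED by the union bound.


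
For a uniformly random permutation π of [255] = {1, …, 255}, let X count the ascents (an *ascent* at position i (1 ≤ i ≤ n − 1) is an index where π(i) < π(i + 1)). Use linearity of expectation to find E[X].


Write X = Σ X_I over i = 1, …, 254, with X_I the indicator of one ascent.
There are 254 indicators.
For each fixed i, the pair (π(i), π(i+1)) is a uniformly random ordered pair of distinct values from {1, …, 255}; by symmetry P[π(i) < π(i+1)] = 1/2.
By linearity: E[X] = 254 · (1/2) = (255 − 1) · (1/2) = 127 ≈ 127.0000.

E[X] = 127 = 127.0000.


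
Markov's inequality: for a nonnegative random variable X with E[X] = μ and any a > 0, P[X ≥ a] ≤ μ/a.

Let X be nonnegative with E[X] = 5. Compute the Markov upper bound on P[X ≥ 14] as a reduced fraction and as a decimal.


μ = E[X] = 5, a = 14.
Markov: P[X ≥ 14] ≤ μ/a = (5)/14 = 5/14.
Numerically: ≈ 0.357.
(Since a = 14 > μ = 5.000, the bound 5/14 is < 1 and informative.)

P[X ≥ 14] ≤ 5/14 ≈ 0.357.


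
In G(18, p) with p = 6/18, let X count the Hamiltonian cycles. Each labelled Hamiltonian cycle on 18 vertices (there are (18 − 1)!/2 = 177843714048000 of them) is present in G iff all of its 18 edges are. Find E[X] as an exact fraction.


K_18 has (18 − 1)!/2 = 177843714048000 labelled Hamiltonian cycles.
For each such Hamiltonian cycle H, let X_H = 1 if all 18 edges of H are present in G. Then P[X_H = 1] = p^{18} = (1/3)^{18} = 1/387420489.
By linearity: E[X] = Σ_H E[X_H] = 177843714048000 · p^{18} = 177843714048000 · 1/387420489 = 243955712000/531441.
Numerically: E[X] ≈ 4.59e+05.

E[X] = 177843714048000 · (1/3)^{18} = 243955712000/531441 ≈ 4.59e+05.


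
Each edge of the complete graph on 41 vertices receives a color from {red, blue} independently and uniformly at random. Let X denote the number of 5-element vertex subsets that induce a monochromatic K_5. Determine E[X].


Let X = Σ_S X_S over the C(41, 5) = 749398 subsets S of size 5, where X_S = 1 if the K_5 on S is monochromatic.
For a fixed S, the K_5 on S has C(5, 2) = 10 edges. P[all 10 edges red] = (1/2)^10, and likewise for blue, so P[monochromatic] = 2·(1/2)^10 = 2^{1 − 10} = 1/512.
Summing: E[X] = C(41, 5) · 2^{1 − 10} = 749398 · 1/512 = 374699/256.
Numerically: E[X] ≈ 1463.667969.

E[X] = C(41,5)·2^(1−C(5,2)) = 374699/256 ≈ 1463.667969.


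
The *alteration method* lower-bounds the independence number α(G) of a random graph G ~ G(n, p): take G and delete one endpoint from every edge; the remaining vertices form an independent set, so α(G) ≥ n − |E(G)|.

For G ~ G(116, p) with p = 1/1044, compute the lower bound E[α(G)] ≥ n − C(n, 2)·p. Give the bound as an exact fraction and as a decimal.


E[|E(G)|] = C(116, 2)·p = 6670 · (1/1044) = 115/18.
E[α(G)] ≥ n − E[|E(G)|] = 116 − 115/18 = 1973/18.
Numerically: ≈ 109.61111.
(This is only a lower bound; the true E[α(G)] may be larger.)

E[α(G)] ≥ 1973/18 ≈ 109.61111.


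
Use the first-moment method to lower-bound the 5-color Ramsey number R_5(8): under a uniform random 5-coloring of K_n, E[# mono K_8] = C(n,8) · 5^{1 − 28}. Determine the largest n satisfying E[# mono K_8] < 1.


We need C(n, 8) · 5^{1 − 28} < 1, i.e. C(n, 8) < 5^{28 − 1} = 7450580596923828125.
Check values of n near the boundary:
  n = 860: C(860, 8) = 7182671140665308145; 7182671140665308145 < 7450580596923828125? YES
  n = 861: C(861, 8) = 7250034996615275865; 7250034996615275865 < 7450580596923828125? YES
  n = 862: C(862, 8) = 7317951015318931845; 7317951015318931845 < 7450580596923828125? YES
  n = 863: C(863, 8) = 7386423071602617757; 7386423071602617757 < 7450580596923828125? YES
  n = 864: C(864, 8) = 7455455062926006708; 7455455062926006708 < 7450580596923828125? NO
The largest n with C(n, 8) < 7450580596923828125 is n = 863 (where E[X] = 7386423071602617757/7450580596923828125 ≈ 0.99139). Hence R_5(8) > 863, i.e. R_5(8) ≥ 864.

Largest n = 863; hence R_5(8) > 863.


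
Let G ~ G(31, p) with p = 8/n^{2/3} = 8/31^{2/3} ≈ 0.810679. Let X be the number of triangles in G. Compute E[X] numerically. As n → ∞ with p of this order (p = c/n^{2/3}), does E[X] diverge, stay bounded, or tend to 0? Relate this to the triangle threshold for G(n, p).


Number of potential triangles: C(31, 3) = 4495.
Each occurs with probability p³ ≈ (0.810679)³ ≈ 5.32778356e-01.
By linearity: E[X] = C(31, 3)·p³ ≈ 4495 · 5.32778356e-01 ≈ 2394.838710.
Since α = 2/3 < 1, p = c/n^{2/3} ≫ 1/n is above the triangle threshold p ~ 1/n. Asymptotically E[X] ~ (c³/6)·n^{3(1−α)} = (8³/6)·n^{1} → ∞; triangles are abundant w.h.p.

E[X] ≈ 2394.838710; in regime p = Θ(1/n^{2/3}) E[X] diverges (above the triangle threshold p ~ 1/n).


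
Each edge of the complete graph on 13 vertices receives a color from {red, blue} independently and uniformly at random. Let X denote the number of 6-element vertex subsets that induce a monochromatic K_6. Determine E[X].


Let X = Σ_S X_S over the C(13, 6) = 1716 subsets S of size 6, where X_S = 1 if the K_6 on S is monochromatic.
For a fixed S, the K_6 on S has C(6, 2) = 15 edges. P[all 15 edges red] = (1/2)^15, and likewise for blue, so P[monochromatic] = 2·(1/2)^15 = 2^{1 − 15} = 1/16384.
By linearity of expectation: E[X] = C(13, 6) · 2^{1 − 15} = 1716 · 1/16384 = 429/4096.
Numerically: E[X] ≈ 0.104736.

E[X] = C(13,6)·2^(1−C(6,2)) = 429/4096 ≈ 0.104736.


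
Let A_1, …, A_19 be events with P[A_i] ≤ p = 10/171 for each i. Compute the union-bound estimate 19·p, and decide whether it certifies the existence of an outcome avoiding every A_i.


Union bound: P[∪_{i=1}^{19} A_i] ≤ Σ_i P[A_i] ≤ 19·p = 19·(10/171) = 10/9.
Numerically: 10/9 ≈ 1.111.
Is 10/9 < 1? NO.
Since the bound 10/9 is ≥ 1, the union bound is uninformative here; it does NOT by itself certify existence.

19·p = 10/9 ≈ 1.111; existence NOT certified by the union bound.


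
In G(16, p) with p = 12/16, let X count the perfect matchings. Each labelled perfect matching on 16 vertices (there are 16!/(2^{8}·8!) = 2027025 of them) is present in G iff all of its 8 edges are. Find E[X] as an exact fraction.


K_16 has 16!/(2^{8}·8!) = 2027025 labelled perfect matchings.
For each such perfect matching H, let X_H = 1 if all 8 edges of H are present in G. Then P[X_H = 1] = p^{8} = (3/4)^{8} = 6561/65536.
By linearity of expectation: E[X] = Σ_H E[X_H] = 2027025 · p^{8} = 2027025 · 6561/65536 = 13299311025/65536.
Numerically: E[X] ≈ 2.03e+05.

E[X] = 2027025 · (3/4)^{8} = 13299311025/65536 ≈ 2.03e+05.


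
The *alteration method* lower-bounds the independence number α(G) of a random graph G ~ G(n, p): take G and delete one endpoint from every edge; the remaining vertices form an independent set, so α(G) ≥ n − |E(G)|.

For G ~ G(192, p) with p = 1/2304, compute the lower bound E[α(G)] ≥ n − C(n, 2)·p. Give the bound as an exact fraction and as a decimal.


E[|E(G)|] = C(192, 2)·p = 18336 · (1/2304) = 191/24.
E[α(G)] ≥ n − E[|E(G)|] = 192 − 191/24 = 4417/24.
Numerically: ≈ 184.042.
(This is only a lower bound; the true E[α(G)] may be larger.)

E[α(G)] ≥ 4417/24 ≈ 184.042.


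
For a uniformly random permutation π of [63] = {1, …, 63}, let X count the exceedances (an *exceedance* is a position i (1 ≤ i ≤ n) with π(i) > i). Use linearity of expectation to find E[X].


Write X = Σ_{i=1}^{63} X_i, where X_i = 1_{π(i) > i}.
For each fixed i, π(i) is uniform over {1, …, 63} (marginal of a uniform permutation), so P[π(i) > i] = (n − i)/n. Summing: Σ_{i=1}^{63} (n − i)/n = (0 + 1 + … + 62)/63 = 63(63 − 1)/(2·63) = (63 − 1)/2.
Hence E[X] = Σ_{i=1}^{63} (63 − i)/63 = 31 ≈ 31.000.

E[X] = 31 = 31.000.


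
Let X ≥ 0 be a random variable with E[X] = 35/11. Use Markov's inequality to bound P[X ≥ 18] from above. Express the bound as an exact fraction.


μ = E[X] = 35/11, a = 18.
Markov: P[X ≥ 18] ≤ μ/a = (35/11)/18 = 35/198.
Numerically: ≈ 0.176768.
(Since a = 18 > μ = 3.181818, the bound 35/198 is < 1 and informative.)

P[X ≥ 18] ≤ 35/198 ≈ 0.176768.


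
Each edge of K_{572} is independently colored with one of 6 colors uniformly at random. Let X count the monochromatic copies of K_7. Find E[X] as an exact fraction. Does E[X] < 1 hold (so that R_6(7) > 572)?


E[X] = C(572, 7) · 6^{1 − 21} = 3831215212271304 · 6^{−20} = 3831215212271304/3656158440062976.
As a reduced fraction: E[X] = 17737107464219/16926659444736 ≈ 1.048.
Is E[X] < 1? NO.
Since E[X] ≥ 1, the first-moment bound is inconclusive at n = 572; it does NOT by itself certify R_6(7) > 572.

E[X] = 17737107464219/16926659444736 ≈ 1.048; E[X] ≥ 1; first-moment method inconclusive here.


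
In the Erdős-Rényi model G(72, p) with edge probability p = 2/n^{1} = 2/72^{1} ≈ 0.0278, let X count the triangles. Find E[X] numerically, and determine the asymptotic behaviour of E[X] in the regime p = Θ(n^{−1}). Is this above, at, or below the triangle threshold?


Number of potential triangles: C(72, 3) = 59640.
Each occurs with probability p³ ≈ (0.0278)³ ≈ 2.14335e-05.
By linearity: E[X] = C(72, 3)·p³ ≈ 59640 · 2.14335e-05 ≈ 1.278.
Here α = 1, so p = 2/n is exactly at the triangle threshold p ~ 1/n. Asymptotically E[X] → c³/6 = 2³/6 = 4/3 ≈ 1.333, a bounded constant. In this regime the triangle count is asymptotically Poisson(c³/6).

E[X] ≈ 1.278; in regime p = Θ(1/n^{1}) E[X] stays bounded (at the triangle threshold p ~ 1/n).


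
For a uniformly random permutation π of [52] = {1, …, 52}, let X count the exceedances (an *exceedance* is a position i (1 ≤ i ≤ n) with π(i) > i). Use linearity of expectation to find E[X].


Write X = Σ_{i=1}^{52} X_i, where X_i = 1_{π(i) > i}.
For each fixed i, π(i) is uniform over {1, …, 52} (marginal of a uniform permutation), so P[π(i) > i] = (n − i)/n. Summing: Σ_{i=1}^{52} (n − i)/n = (0 + 1 + … + 51)/52 = 52(52 − 1)/(2·52) = (52 − 1)/2.
Hence E[X] = Σ_{i=1}^{52} (52 − i)/52 = 51/2 ≈ 25.5000.

E[X] = 51/2 = 25.5000.


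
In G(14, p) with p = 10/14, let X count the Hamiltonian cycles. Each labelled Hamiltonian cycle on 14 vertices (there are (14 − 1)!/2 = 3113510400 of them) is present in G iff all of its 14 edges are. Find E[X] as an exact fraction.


K_14 has (14 − 1)!/2 = 3113510400 labelled Hamiltonian cycles.
For each such Hamiltonian cycle H, let X_H = 1 if all 14 edges of H are present in G. Then P[X_H = 1] = p^{14} = (5/7)^{14} = 6103515625/678223072849.
By linearity: E[X] = Σ_H E[X_H] = 3113510400 · p^{14} = 3113510400 · 6103515625/678223072849 = 2714765625000000000/96889010407.
Numerically: E[X] ≈ 2.802e+07.

E[X] = 3113510400 · (5/7)^{14} = 2714765625000000000/96889010407 ≈ 2.802e+07.


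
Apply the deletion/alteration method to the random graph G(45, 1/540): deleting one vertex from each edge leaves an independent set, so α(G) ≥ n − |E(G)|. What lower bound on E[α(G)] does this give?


E[|E(G)|] = C(45, 2)·p = 990 · (1/540) = 11/6.
E[α(G)] ≥ n − E[|E(G)|] = 45 − 11/6 = 259/6.
Numerically: ≈ 43.167.
(This is only a lower bound; the true E[α(G)] may be larger.)

E[α(G)] ≥ 259/6 ≈ 43.167.


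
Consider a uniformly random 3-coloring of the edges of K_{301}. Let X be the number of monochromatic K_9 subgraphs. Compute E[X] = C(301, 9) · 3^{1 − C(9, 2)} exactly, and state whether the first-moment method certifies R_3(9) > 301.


E[X] = C(301, 9) · 3^{1 − 36} = 49533303936090975 · 3^{−35} = 49533303936090975/50031545098999707.
As a reduced fraction: E[X] = 16511101312030325/16677181699666569 ≈ 0.99004.
Is E[X] < 1? YES.
Since E[X] < 1, there exists a 3-coloring of K_{301} with no monochromatic K_9; hence R_3(9) > 301.

E[X] = 16511101312030325/16677181699666569 ≈ 0.99004; E[X] < 1, so R_3(9) > 301.


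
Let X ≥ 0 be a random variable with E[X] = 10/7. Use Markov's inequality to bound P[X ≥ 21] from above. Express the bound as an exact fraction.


μ = E[X] = 10/7, a = 21.
Markov: P[X ≥ 21] ≤ μ/a = (10/7)/21 = 10/147.
Numerically: ≈ 0.06803.
(Since a = 21 > μ = 1.42857, the bound 10/147 is < 1 and informative.)

P[X ≥ 21] ≤ 10/147 ≈ 0.06803.


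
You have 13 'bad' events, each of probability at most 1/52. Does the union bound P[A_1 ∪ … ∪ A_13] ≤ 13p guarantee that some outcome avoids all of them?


Union bound: P[∪_{i=1}^{13} A_i] ≤ Σ_i P[A_i] ≤ 13·p = 13·(1/52) = 1/4.
Numerically: 1/4 ≈ 0.2500.
Is 1/4 < 1? YES.
Since P[∪ A_i] ≤ 1/4 < 1, the complement has P[∩ A_i^c] ≥ 1 − 1/4 = 3/4 > 0, so some outcome avoids every A_i.

13·p = 1/4 ≈ 0.2500; existence CERTIFIED by the union bound.


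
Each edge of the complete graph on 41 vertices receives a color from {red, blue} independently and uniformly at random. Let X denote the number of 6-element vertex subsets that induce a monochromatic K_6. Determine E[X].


Let X = Σ_S X_S over the C(41, 6) = 4496388 subsets S of size 6, where X_S = 1 if the K_6 on S is monochromatic.
For a fixed S, the K_6 on S has C(6, 2) = 15 edges. P[all 15 edges red] = (1/2)^15, and likewise for blue, so P[monochromatic] = 2·(1/2)^15 = 2^{1 − 15} = 1/16384.
By linearity: E[X] = C(41, 6) · 2^{1 − 15} = 4496388 · 1/16384 = 1124097/4096.
Numerically: E[X] ≈ 274.43774.

E[X] = C(41,6)·2^(1−C(6,2)) = 1124097/4096 ≈ 274.43774.


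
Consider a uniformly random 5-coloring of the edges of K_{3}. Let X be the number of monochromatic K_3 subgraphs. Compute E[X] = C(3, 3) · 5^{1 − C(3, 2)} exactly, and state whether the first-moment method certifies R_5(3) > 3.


E[X] = C(3, 3) · 5^{1 − 3} = 1 · 5^{−2} = 1/25.
As a reduced fraction: E[X] = 1/25 ≈ 0.040.
Is E[X] < 1? YES.
Since E[X] < 1, there exists a 5-coloring of K_{3} with no monochromatic K_3; hence R_5(3) > 3.

E[X] = 1/25 ≈ 0.040; E[X] < 1, so R_5(3) > 3.


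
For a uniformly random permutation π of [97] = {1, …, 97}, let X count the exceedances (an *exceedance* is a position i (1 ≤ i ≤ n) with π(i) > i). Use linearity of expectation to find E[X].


Write X = Σ_{i=1}^{97} X_i, where X_i = 1_{π(i) > i}.
For each fixed i, π(i) is uniform over {1, …, 97} (marginal of a uniform permutation), so P[π(i) > i] = (n − i)/n. Summing: Σ_{i=1}^{97} (n − i)/n = (0 + 1 + … + 96)/97 = 97(97 − 1)/(2·97) = (97 − 1)/2.
Hence E[X] = Σ_{i=1}^{97} (97 − i)/97 = 48 ≈ 48.0000.

E[X] = 48 = 48.0000.


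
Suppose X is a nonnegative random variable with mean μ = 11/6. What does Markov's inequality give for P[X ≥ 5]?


μ = E[X] = 11/6, a = 5.
Markov: P[X ≥ 5] ≤ μ/a = (11/6)/5 = 11/30.
Numerically: ≈ 0.36667.
(Since a = 5 > μ = 1.83333, the bound 11/30 is < 1 and informative.)

P[X ≥ 5] ≤ 11/30 ≈ 0.36667.


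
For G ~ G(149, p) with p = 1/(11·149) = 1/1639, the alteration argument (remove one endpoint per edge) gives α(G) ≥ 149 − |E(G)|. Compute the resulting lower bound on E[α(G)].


E[|E(G)|] = C(149, 2)·p = 11026 · (1/1639) = 74/11.
E[α(G)] ≥ n − E[|E(G)|] = 149 − 74/11 = 1565/11.
Numerically: ≈ 142.273.
(This is only a lower bound; the true E[α(G)] may be larger.)

E[α(G)] ≥ 1565/11 ≈ 142.273.


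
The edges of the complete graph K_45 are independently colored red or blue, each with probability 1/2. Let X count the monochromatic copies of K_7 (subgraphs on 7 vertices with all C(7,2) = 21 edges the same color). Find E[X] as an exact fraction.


Let X = Σ_S X_S over the C(45, 7) = 45379620 subsets S of size 7, where X_S = 1 if the K_7 on S is monochromatic.
For a fixed S, the K_7 on S has C(7, 2) = 21 edges. P[all 21 edges red] = (1/2)^21, and likewise for blue, so P[monochromatic] = 2·(1/2)^21 = 2^{1 − 21} = 1/1048576.
By linearity of expectation: E[X] = C(45, 7) · 2^{1 − 21} = 45379620 · 1/1048576 = 11344905/262144.
Numerically: E[X] ≈ 43.2774.

E[X] = C(45,7)·2^(1−C(7,2)) = 11344905/262144 ≈ 43.2774.


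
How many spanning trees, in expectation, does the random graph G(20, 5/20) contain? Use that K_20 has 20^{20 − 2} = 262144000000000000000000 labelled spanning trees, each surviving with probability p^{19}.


K_20 has 20^{20 − 2} = 262144000000000000000000 labelled spanning trees.
For each such spanning tree H, let X_H = 1 if all 19 edges of H are present in G. Then P[X_H = 1] = p^{19} = (1/4)^{19} = 1/274877906944.
By linearity: E[X] = Σ_H E[X_H] = 262144000000000000000000 · p^{19} = 262144000000000000000000 · 1/274877906944 = 3814697265625/4.
Numerically: E[X] ≈ 9.54e+11.

E[X] = 262144000000000000000000 · (1/4)^{19} = 3814697265625/4 ≈ 9.54e+11.


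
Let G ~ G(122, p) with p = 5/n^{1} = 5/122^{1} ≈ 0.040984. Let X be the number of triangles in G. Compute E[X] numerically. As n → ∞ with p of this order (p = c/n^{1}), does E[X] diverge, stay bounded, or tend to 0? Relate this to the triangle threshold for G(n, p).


Number of potential triangles: C(122, 3) = 295240.
Each occurs with probability p³ ≈ (0.040984)³ ≈ 6.8838361e-05.
By linearity: E[X] = C(122, 3)·p³ ≈ 295240 · 6.8838361e-05 ≈ 20.32384.
Here α = 1, so p = 5/n is exactly at the triangle threshold p ~ 1/n. Asymptotically E[X] → c³/6 = 5³/6 = 125/6 ≈ 20.83333, a bounded constant. In this regime the triangle count is asymptotically Poisson(c³/6).

E[X] ≈ 20.32384; in regime p = Θ(1/n^{1}) E[X] stays bounded (at the triangle threshold p ~ 1/n).


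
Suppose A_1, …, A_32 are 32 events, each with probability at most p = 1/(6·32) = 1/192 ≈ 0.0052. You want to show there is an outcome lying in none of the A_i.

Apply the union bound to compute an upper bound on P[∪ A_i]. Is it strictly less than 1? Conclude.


Union bound: P[∪_{i=1}^{32} A_i] ≤ Σ_i P[A_i] ≤ 32·p = 32·(1/192) = 1/6.
Numerically: 1/6 ≈ 0.1667.
Is 1/6 < 1? YES.
Since P[∪ A_i] ≤ 1/6 < 1, the complement has P[∩ A_i^c] ≥ 1 − 1/6 = 5/6 > 0, so some outcome avoids every A_i.

32·p = 1/6 ≈ 0.1667; existence CERTIFIED by the union bound.


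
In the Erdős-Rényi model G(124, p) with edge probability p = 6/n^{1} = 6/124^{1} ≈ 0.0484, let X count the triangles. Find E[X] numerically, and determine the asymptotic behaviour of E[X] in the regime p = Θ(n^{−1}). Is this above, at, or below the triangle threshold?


Number of potential triangles: C(124, 3) = 310124.
Each occurs with probability p³ ≈ (0.0484)³ ≈ 1.13289e-04.
By linearity: E[X] = C(124, 3)·p³ ≈ 310124 · 1.13289e-04 ≈ 35.134.
Here α = 1, so p = 6/n is exactly at the triangle threshold p ~ 1/n. Asymptotically E[X] → c³/6 = 6³/6 = 36 ≈ 36.000, a bounded constant. In this regime the triangle count is asymptotically Poisson(c³/6).

E[X] ≈ 35.134; in regime p = Θ(1/n^{1}) E[X] stays bounded (at the triangle threshold p ~ 1/n).
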